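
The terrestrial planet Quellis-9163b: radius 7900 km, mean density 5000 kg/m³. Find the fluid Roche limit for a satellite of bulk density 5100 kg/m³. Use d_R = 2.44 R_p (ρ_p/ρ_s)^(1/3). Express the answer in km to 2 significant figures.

d_R = 2.44 × 7900 km × (5000/5100)^(1/3)
    = 19000 km

19000 km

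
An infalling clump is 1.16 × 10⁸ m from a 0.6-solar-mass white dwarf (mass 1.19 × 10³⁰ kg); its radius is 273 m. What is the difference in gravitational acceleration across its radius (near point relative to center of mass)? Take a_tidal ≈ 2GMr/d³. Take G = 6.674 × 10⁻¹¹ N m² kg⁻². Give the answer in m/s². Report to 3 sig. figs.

2.78 × 10⁻² m/s²

Δg = 2GMr/d³
   = 2 × (6.674 × 10⁻¹¹) × (1.19 × 10³⁰) × (273) / (1.16 × 10⁸)³
   = 2.78 × 10⁻² m/s²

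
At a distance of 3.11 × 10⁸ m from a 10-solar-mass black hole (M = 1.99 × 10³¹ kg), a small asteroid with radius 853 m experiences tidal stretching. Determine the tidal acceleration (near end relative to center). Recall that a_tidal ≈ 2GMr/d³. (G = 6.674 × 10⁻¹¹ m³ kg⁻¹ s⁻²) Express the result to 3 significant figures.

The tidal stretch is the gradient of GM/d² times the body's extent r, hence the 1/d³ dependence.
Δa = 2GMr/d³
   = 2 × (6.674 × 10⁻¹¹) × (1.99 × 10³¹) × (853) / (3.11 × 10⁸)³
   = 7.53 × 10⁻² m/s²

7.53 × 10⁻² m/s²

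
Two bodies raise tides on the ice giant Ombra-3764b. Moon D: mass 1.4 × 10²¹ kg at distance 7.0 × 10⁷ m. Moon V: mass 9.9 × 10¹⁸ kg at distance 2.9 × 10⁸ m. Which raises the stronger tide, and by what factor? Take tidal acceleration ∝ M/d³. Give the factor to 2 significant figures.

Moon D, by a factor of ≈ 10000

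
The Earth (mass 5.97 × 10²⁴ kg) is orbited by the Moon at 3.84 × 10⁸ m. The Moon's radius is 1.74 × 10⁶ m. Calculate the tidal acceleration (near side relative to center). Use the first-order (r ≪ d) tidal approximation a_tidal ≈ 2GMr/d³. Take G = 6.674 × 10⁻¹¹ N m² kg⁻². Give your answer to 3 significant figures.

Δg = 2GMr/d³
   = 2 × (6.674 × 10⁻¹¹) × (5.97 × 10²⁴) × (1.74 × 10⁶) / (3.84 × 10⁸)³
   = 2.45 × 10⁻⁵ m/s²

2.45 × 10⁻⁵ m/s²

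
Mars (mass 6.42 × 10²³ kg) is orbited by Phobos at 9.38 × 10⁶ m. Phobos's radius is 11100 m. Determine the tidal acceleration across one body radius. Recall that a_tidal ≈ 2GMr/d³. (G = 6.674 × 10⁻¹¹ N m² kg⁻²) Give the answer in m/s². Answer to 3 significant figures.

1.15 × 10⁻³ m/s²

Δa = 2GMr/d³
   = 2 × (6.674 × 10⁻¹¹) × (6.42 × 10²³) × (11100) / (9.38 × 10⁶)³
   = 1.15 × 10⁻³ m/s²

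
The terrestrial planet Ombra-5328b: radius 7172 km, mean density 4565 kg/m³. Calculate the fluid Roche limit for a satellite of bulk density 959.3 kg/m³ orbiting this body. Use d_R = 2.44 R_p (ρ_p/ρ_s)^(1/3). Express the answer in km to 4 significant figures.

29430 km

d_R = 2.44 × 7172 km × (4565/959.3)^(1/3)
    = 29430 km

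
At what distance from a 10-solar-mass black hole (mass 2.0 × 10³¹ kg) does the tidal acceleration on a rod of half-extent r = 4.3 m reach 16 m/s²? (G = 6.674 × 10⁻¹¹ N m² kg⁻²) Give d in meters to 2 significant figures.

9.0 × 10⁶ m

2GMr/d³ = a_tidal  ⇒  d = (2GMr / a_tidal)^(1/3)
d = (2 × 6.674×10⁻¹¹ × (2.0 × 10³¹) × (4.3) / (16))^(1/3)
  = 9.0 × 10⁶ m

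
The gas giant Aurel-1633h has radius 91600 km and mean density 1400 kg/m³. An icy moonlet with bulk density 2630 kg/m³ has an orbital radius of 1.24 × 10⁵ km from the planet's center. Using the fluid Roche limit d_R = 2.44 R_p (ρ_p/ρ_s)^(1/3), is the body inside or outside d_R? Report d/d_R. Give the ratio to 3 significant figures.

inside; d/d_R ≈ 0.685

d_R = 2.44 × (91600 km) × (1400/2630)^(1/3) = 1.811 × 10⁵ km
d/d_R = (1.24 × 10⁵) / (1.811 × 10⁵) = 0.685
Since d/d_R < 1, the body is inside the Roche limit.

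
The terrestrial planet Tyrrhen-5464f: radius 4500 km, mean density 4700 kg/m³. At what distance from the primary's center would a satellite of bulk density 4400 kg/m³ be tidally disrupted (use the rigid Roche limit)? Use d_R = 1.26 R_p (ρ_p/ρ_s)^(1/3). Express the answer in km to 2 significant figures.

d_R = 1.26 × 4500 km × (4700/4400)^(1/3)
    = 5800 km

5800 km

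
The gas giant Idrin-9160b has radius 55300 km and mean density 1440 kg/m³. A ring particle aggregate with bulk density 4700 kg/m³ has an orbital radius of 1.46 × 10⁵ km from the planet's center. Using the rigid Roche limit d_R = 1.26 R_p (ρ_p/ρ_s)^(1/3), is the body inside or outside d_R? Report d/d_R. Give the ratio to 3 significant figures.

outside; d/d_R ≈ 3.11

d_R = 1.26 × (55300 km) × (1440/4700)^(1/3) = 46970 km
d/d_R = (1.46 × 10⁵) / (46970) = 3.11
Since d/d_R > 1, the body is outside the Roche limit.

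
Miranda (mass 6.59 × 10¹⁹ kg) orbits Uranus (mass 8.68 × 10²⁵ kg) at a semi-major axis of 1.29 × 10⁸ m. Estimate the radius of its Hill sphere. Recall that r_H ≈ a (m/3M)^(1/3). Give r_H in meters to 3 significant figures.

r_H ≈ a (m/3M)^(1/3)
    = (1.29 × 10⁸) × (6.59 × 10¹⁹ / (3 × 8.68 × 10²⁵))^(1/3)
    = 8.16 × 10⁵ m

8.16 × 10⁵ m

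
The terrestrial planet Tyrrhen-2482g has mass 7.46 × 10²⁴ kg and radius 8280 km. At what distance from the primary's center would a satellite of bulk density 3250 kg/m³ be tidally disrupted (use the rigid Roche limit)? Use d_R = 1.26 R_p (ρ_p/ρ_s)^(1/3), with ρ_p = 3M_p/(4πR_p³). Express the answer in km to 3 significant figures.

10300 km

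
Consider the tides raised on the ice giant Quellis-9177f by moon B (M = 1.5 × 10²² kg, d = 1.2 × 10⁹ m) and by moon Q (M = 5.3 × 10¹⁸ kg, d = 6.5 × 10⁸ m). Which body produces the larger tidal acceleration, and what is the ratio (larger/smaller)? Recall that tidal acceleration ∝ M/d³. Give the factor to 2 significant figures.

Moon B, by a factor of ≈ 450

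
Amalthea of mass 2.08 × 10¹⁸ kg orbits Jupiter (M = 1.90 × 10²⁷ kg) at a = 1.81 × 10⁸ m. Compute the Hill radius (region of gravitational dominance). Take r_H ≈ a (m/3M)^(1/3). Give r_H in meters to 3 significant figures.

r_H ≈ a (m/3M)^(1/3)
    = (1.81 × 10⁸) × (2.08 × 10¹⁸ / (3 × 1.90 × 10²⁷))^(1/3)
    = 1.29 × 10⁵ m

1.29 × 10⁵ m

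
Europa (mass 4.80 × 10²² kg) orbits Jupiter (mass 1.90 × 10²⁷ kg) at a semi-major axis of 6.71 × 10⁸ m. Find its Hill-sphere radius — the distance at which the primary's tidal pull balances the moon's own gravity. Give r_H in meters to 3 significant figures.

r_H ≈ a (m/3M)^(1/3)
    = (6.71 × 10⁸) × (4.80 × 10²² / (3 × 1.90 × 10²⁷))^(1/3)
    = 1.37 × 10⁷ m

1.37 × 10⁷ m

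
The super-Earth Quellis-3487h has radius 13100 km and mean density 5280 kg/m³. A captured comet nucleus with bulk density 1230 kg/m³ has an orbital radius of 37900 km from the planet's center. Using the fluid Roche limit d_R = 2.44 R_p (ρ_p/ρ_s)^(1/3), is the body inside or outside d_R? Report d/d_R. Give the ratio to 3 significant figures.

d_R = 2.44 × (13100 km) × (5280/1230)^(1/3) = 51950 km
d/d_R = (37900) / (51950) = 0.730
Since d/d_R < 1, the body is inside the Roche limit.

inside; d/d_R ≈ 0.730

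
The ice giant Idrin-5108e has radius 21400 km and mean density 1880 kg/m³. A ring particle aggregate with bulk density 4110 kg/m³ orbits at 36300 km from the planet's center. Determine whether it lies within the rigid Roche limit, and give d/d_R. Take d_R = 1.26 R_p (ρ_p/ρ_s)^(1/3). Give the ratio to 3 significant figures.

d_R = 1.26 × (21400 km) × (1880/4110)^(1/3) = 20780 km
d/d_R = (36300) / (20780) = 1.75
Since d/d_R > 1, the body is outside the Roche limit.

outside; d/d_R ≈ 1.75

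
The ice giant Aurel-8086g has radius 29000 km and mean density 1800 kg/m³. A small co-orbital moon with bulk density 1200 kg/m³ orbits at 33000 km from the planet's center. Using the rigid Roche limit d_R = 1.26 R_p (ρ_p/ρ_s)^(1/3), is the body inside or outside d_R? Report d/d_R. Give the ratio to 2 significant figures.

d_R = 1.26 × (29000 km) × (1800/1200)^(1/3) = 41830 km
d/d_R = (33000) / (41830) = 0.79
Since d/d_R < 1, the body is inside the Roche limit.

inside; d/d_R ≈ 0.79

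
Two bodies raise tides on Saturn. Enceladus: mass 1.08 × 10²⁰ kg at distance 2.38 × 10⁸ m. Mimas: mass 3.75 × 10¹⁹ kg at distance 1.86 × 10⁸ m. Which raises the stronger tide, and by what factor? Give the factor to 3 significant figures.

Enceladus, by a factor of ≈ 1.37

Tidal stretch scales as M/d³; compute that for each body.
Enceladus: (1.08 × 10²⁰) / (2.38 × 10⁸)³ = 8.011 × 10⁻⁶
Mimas: (3.75 × 10¹⁹) / (1.86 × 10⁸)³ = 5.828 × 10⁻⁶
Ratio (larger/smaller) = 1.37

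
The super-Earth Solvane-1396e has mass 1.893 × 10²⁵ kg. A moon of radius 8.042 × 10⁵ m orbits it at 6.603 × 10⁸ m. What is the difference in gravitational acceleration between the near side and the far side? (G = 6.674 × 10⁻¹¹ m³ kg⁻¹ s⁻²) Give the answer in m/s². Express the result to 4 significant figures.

1.412 × 10⁻⁵ m/s²

Δa = 4GMr/d³
   = 4 × (6.674 × 10⁻¹¹) × (1.893 × 10²⁵) × (8.042 × 10⁵) / (6.603 × 10⁸)³
   = 1.412 × 10⁻⁵ m/s²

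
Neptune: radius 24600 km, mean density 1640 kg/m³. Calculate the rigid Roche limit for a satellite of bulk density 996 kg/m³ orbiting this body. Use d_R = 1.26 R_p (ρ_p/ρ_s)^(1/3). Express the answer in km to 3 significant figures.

d_R = 1.26 × 24600 km × (1640/996)^(1/3)
    = 36600 km

36600 km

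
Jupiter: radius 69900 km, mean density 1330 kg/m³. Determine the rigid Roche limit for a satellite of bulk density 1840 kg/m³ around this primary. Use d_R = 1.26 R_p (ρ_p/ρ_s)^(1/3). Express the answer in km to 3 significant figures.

79000 km

d_R = 1.26 × 69900 km × (1330/1840)^(1/3)
    = 79000 km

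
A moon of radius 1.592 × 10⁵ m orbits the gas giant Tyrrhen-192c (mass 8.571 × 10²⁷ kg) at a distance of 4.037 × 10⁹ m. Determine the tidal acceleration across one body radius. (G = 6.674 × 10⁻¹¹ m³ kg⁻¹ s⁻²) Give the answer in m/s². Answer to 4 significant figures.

2.768 × 10⁻⁶ m/s²

Δa = 2GMr/d³
   = 2 × (6.674 × 10⁻¹¹) × (8.571 × 10²⁷) × (1.592 × 10⁵) / (4.037 × 10⁹)³
   = 2.768 × 10⁻⁶ m/s²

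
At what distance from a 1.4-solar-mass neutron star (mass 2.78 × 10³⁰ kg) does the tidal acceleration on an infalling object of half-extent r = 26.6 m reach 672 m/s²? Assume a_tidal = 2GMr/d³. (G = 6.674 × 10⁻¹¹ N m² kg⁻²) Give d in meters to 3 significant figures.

2.45 × 10⁶ m

2GMr/d³ = a_tidal  ⇒  d = (2GMr / a_tidal)^(1/3)
d = (2 × 6.674×10⁻¹¹ × (2.78 × 10³⁰) × (26.6) / (672))^(1/3)
  = 2.45 × 10⁶ m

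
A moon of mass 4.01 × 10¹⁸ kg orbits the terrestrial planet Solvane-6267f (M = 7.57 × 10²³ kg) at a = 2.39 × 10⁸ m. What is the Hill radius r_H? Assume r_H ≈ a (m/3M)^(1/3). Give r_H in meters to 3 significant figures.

r_H ≈ a (m/3M)^(1/3)
    = (2.39 × 10⁸) × (4.01 × 10¹⁸ / (3 × 7.57 × 10²³))^(1/3)
    = 2.89 × 10⁶ m

2.89 × 10⁶ m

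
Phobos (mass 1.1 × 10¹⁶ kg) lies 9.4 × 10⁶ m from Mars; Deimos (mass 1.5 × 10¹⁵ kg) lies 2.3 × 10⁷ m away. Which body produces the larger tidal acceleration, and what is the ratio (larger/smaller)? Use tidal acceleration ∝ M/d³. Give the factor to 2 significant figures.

Phobos, by a factor of ≈ 110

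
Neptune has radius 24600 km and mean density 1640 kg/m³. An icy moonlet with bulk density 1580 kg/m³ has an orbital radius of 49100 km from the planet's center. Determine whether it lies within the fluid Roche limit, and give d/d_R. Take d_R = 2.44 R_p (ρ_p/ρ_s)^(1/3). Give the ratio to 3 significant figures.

d_R = 2.44 × (24600 km) × (1640/1580)^(1/3) = 60770 km
d/d_R = (49100) / (60770) = 0.808
Since d/d_R < 1, the body is inside the Roche limit.

inside; d/d_R ≈ 0.808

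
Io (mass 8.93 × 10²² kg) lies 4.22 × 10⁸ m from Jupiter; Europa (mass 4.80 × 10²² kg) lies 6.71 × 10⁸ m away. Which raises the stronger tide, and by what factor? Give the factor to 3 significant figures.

Io, by a factor of ≈ 7.48

Tidal stretch scales as M/d³; compute that for each body.
Io: (8.93 × 10²²) / (4.22 × 10⁸)³ = 1.188 × 10⁻³
Europa: (4.80 × 10²²) / (6.71 × 10⁸)³ = 1.589 × 10⁻⁴
Ratio (larger/smaller) = 7.48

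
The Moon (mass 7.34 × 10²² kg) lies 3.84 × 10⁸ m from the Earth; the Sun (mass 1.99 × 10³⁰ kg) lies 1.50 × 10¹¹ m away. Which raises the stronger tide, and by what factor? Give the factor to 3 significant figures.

The Moon, by a factor of ≈ 2.20

The tide-raising term goes as M/d³ (the gradient of a 1/d² field).
The Moon: (7.34 × 10²²) / (3.84 × 10⁸)³ = 1.296 × 10⁻³
The Sun: (1.99 × 10³⁰) / (1.50 × 10¹¹)³ = 5.896 × 10⁻⁴
Ratio (larger/smaller) = 2.20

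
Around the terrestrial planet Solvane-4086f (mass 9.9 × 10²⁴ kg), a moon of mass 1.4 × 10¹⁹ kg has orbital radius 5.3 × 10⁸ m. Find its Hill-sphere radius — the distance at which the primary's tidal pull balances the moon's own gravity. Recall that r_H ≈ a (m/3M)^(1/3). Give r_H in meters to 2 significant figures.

r_H ≈ a (m/3M)^(1/3)
    = (5.3 × 10⁸) × (1.4 × 10¹⁹ / (3 × 9.9 × 10²⁴))^(1/3)
    = 4.1 × 10⁶ m

4.1 × 10⁶ m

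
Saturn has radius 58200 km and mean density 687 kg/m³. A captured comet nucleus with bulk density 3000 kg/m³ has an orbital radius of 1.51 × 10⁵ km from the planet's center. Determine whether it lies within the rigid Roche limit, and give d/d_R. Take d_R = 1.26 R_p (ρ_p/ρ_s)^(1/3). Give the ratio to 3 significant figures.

d_R = 1.26 × (58200 km) × (687/3000)^(1/3) = 44860 km
d/d_R = (1.51 × 10⁵) / (44860) = 3.37
Since d/d_R > 1, the body is outside the Roche limit.

outside; d/d_R ≈ 3.37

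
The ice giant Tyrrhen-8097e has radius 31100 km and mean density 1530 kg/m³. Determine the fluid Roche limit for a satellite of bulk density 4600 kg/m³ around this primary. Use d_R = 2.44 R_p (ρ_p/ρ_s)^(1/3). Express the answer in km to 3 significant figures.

d_R = 2.44 × 31100 km × (1530/4600)^(1/3)
    = 52600 km

52600 km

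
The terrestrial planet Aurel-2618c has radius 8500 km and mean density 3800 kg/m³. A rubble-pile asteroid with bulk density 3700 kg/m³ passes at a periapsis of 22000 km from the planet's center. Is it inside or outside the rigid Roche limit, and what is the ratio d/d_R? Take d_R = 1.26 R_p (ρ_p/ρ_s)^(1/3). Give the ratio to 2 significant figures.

d_R = 1.26 × (8500 km) × (3800/3700)^(1/3) = 10810 km
d/d_R = (22000) / (10810) = 2.0
Since d/d_R > 1, the body is outside the Roche limit.

outside; d/d_R ≈ 2.0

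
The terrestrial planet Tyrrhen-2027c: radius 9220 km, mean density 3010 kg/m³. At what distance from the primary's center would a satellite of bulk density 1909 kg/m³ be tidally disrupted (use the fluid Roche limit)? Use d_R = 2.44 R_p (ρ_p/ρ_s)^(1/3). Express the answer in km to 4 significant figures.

d_R = 2.44 × 9220 km × (3010/1909)^(1/3)
    = 26180 km

26180 km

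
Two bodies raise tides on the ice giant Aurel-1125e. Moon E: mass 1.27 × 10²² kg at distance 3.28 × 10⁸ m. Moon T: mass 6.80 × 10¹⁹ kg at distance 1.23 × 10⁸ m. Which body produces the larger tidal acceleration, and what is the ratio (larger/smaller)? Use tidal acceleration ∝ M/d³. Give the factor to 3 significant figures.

Tidal acceleration ∝ M/d³, so compare M/d³ for each.
Moon E: (1.27 × 10²²) / (3.28 × 10⁸)³ = 3.599 × 10⁻⁴
Moon T: (6.80 × 10¹⁹) / (1.23 × 10⁸)³ = 3.654 × 10⁻⁵
Ratio (larger/smaller) = 9.85

Moon E, by a factor of ≈ 9.85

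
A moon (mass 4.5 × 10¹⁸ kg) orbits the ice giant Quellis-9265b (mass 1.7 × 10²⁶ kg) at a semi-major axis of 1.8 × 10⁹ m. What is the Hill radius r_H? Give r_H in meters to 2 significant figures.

r_H ≈ a (m/3M)^(1/3)
    = (1.8 × 10⁹) × (4.5 × 10¹⁸ / (3 × 1.7 × 10²⁶))^(1/3)
    = 3.7 × 10⁶ m

3.7 × 10⁶ m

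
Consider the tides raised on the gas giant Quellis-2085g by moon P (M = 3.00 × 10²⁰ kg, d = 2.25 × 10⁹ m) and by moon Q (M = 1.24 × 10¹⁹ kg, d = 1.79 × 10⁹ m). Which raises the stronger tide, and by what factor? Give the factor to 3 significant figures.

Moon P, by a factor of ≈ 12.2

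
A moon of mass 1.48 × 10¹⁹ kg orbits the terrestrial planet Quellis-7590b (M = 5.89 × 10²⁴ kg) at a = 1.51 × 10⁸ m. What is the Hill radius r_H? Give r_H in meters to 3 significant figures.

r_H ≈ a (m/3M)^(1/3)
    = (1.51 × 10⁸) × (1.48 × 10¹⁹ / (3 × 5.89 × 10²⁴))^(1/3)
    = 1.42 × 10⁶ m

1.42 × 10⁶ m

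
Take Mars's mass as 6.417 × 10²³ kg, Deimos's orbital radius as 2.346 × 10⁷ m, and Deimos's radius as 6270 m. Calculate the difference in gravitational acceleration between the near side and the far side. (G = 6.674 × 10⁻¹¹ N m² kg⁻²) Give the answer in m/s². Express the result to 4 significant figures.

8.319 × 10⁻⁵ m/s²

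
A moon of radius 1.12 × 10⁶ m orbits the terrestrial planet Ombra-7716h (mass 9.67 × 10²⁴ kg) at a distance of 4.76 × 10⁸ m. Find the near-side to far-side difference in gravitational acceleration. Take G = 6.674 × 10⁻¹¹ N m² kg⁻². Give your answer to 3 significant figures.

2.68 × 10⁻⁵ m/s²

The field gradient is 2GM/d³; across the full diameter 2r the difference is 4GMr/d³.
a_tidal = 4GMr/d³
        = 4 × (6.674 × 10⁻¹¹) × (9.67 × 10²⁴) × (1.12 × 10⁶) / (4.76 × 10⁸)³
        = 2.68 × 10⁻⁵ m/s²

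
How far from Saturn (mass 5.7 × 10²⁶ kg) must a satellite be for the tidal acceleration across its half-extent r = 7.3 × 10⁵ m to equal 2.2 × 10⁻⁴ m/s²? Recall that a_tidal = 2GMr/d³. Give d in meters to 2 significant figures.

2GMr/d³ = a_tidal  ⇒  d = (2GMr / a_tidal)^(1/3)
d = (2 × 6.674×10⁻¹¹ × (5.7 × 10²⁶) × (7.3 × 10⁵) / (2.2 × 10⁻⁴))^(1/3)
  = 6.3 × 10⁸ m

6.3 × 10⁸ m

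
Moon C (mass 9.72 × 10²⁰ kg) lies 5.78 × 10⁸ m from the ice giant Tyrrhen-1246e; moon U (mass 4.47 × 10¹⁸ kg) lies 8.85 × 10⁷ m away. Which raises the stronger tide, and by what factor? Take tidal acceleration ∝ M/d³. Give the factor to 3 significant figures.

Tidal stretch scales as M/d³; compute that for each body.
Moon C: (9.72 × 10²⁰) / (5.78 × 10⁸)³ = 5.034 × 10⁻⁶
Moon U: (4.47 × 10¹⁸) / (8.85 × 10⁷)³ = 6.449 × 10⁻⁶
Ratio (larger/smaller) = 1.28

Moon U, by a factor of ≈ 1.28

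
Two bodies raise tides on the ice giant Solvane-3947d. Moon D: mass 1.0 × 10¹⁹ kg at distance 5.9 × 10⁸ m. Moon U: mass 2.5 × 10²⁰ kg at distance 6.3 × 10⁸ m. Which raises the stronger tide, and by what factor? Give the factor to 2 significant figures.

Moon U, by a factor of ≈ 21

The tide-raising term goes as M/d³ (the gradient of a 1/d² field).
Moon D: (1.0 × 10¹⁹) / (5.9 × 10⁸)³ = 4.869 × 10⁻⁸
Moon U: (2.5 × 10²⁰) / (6.3 × 10⁸)³ = 9.998 × 10⁻⁷
Ratio (larger/smaller) = 21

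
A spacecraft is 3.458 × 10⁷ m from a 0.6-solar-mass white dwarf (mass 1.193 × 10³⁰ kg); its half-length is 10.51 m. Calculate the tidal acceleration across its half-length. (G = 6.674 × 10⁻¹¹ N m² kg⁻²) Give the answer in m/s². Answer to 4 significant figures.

a_tidal = 2GMr/d³
        = 2 × (6.674 × 10⁻¹¹) × (1.193 × 10³⁰) × (10.51) / (3.458 × 10⁷)³
        = 4.047 × 10⁻² m/s²

4.047 × 10⁻² m/s²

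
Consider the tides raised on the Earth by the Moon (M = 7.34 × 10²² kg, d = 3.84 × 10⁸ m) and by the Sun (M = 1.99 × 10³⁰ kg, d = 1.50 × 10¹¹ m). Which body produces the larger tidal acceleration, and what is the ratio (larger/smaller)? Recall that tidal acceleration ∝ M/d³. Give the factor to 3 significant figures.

The Moon, by a factor of ≈ 2.20

Tidal acceleration ∝ M/d³, so compare M/d³ for each.
The Moon: (7.34 × 10²²) / (3.84 × 10⁸)³ = 1.296 × 10⁻³
The Sun: (1.99 × 10³⁰) / (1.50 × 10¹¹)³ = 5.896 × 10⁻⁴
Ratio (larger/smaller) = 2.20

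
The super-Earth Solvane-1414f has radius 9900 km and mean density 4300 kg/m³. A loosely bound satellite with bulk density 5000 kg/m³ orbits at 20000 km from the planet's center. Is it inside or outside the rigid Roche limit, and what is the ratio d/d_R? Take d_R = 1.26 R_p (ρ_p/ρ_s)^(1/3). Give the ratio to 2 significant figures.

d_R = 1.26 × (9900 km) × (4300/5000)^(1/3) = 11860 km
d/d_R = (20000) / (11860) = 1.7
Since d/d_R > 1, the body is outside the Roche limit.

outside; d/d_R ≈ 1.7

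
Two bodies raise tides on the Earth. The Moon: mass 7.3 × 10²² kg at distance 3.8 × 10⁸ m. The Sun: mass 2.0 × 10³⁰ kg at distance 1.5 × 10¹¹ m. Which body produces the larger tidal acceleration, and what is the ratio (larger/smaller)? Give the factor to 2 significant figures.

Tidal acceleration ∝ M/d³, so compare M/d³ for each.
The Moon: (7.3 × 10²²) / (3.8 × 10⁸)³ = 1.330 × 10⁻³
The Sun: (2.0 × 10³⁰) / (1.5 × 10¹¹)³ = 5.926 × 10⁻⁴
Ratio (larger/smaller) = 2.2

The Moon, by a factor of ≈ 2.2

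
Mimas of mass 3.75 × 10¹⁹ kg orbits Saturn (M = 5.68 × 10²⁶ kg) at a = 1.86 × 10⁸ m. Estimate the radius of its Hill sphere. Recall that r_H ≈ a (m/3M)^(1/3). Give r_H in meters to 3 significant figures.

5.21 × 10⁵ m

r_H ≈ a (m/3M)^(1/3)
    = (1.86 × 10⁸) × (3.75 × 10¹⁹ / (3 × 5.68 × 10²⁶))^(1/3)
    = 5.21 × 10⁵ m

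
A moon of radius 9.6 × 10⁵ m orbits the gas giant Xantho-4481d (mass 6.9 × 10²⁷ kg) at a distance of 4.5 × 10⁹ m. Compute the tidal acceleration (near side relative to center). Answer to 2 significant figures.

Differencing GM/(d−r)² and GM/d² to first order in r/d gives 2GMr/d³.
Δa = 2GMr/d³
   = 2 × (6.674 × 10⁻¹¹) × (6.9 × 10²⁷) × (9.6 × 10⁵) / (4.5 × 10⁹)³
   = 9.7 × 10⁻⁶ m/s²

9.7 × 10⁻⁶ m/s²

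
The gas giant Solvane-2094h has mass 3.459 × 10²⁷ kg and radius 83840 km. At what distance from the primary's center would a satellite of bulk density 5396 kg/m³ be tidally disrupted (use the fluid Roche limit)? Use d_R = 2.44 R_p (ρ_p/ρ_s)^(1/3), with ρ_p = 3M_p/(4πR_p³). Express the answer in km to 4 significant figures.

1.305 × 10⁵ km

ρ_p = 3M_p/(4πR_p³) = 3 × (3.459 × 10²⁷) / (4π × (8.384 × 10⁷ m)³) = 1401 kg/m³
d_R = 2.44 × 83840 km × (1401/5396)^(1/3)
    = 1.305 × 10⁵ km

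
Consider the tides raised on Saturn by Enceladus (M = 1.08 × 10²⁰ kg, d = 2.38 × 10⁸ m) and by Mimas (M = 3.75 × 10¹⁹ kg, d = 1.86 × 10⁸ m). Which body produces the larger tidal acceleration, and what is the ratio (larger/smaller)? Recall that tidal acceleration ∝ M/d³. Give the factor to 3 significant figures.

Enceladus, by a factor of ≈ 1.37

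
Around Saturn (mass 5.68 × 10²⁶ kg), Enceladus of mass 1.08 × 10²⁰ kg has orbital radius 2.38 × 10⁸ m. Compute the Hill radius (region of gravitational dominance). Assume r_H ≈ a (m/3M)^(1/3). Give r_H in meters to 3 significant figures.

r_H ≈ a (m/3M)^(1/3)
    = (2.38 × 10⁸) × (1.08 × 10²⁰ / (3 × 5.68 × 10²⁶))^(1/3)
    = 9.49 × 10⁵ m

9.49 × 10⁵ m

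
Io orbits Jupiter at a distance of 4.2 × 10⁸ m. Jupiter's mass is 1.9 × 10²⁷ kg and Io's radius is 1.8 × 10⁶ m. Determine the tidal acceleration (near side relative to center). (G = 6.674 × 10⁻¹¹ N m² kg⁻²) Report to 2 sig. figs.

6.2 × 10⁻³ m/s²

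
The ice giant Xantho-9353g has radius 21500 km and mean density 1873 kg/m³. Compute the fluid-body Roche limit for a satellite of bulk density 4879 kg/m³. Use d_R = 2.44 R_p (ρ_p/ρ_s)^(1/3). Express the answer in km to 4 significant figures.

d_R = 2.44 × 21500 km × (1873/4879)^(1/3)
    = 38130 km

38130 km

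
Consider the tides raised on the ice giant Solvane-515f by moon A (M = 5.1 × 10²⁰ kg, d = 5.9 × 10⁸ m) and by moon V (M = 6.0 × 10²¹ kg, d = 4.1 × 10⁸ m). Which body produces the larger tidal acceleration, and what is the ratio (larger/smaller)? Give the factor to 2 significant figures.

Moon V, by a factor of ≈ 35

Compare M/d³ for the two perturbers:
Moon A: (5.1 × 10²⁰) / (5.9 × 10⁸)³ = 2.483 × 10⁻⁶
Moon V: (6.0 × 10²¹) / (4.1 × 10⁸)³ = 8.706 × 10⁻⁵
Ratio (larger/smaller) = 35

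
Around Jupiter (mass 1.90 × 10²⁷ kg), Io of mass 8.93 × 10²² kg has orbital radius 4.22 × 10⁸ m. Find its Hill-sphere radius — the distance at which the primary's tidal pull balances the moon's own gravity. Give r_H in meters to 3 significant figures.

1.06 × 10⁷ m

r_H ≈ a (m/3M)^(1/3)
    = (4.22 × 10⁸) × (8.93 × 10²² / (3 × 1.90 × 10²⁷))^(1/3)
    = 1.06 × 10⁷ m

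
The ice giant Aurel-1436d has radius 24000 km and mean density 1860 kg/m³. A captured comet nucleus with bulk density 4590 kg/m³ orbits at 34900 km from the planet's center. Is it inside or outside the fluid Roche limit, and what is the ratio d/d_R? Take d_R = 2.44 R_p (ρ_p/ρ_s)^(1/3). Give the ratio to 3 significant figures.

d_R = 2.44 × (24000 km) × (1860/4590)^(1/3) = 43330 km
d/d_R = (34900) / (43330) = 0.805
Since d/d_R < 1, the body is inside the Roche limit.

inside; d/d_R ≈ 0.805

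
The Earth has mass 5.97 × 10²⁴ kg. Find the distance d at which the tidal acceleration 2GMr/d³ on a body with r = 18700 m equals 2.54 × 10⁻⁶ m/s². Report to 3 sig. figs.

1.80 × 10⁸ m

2GMr/d³ = a_tidal  ⇒  d = (2GMr / a_tidal)^(1/3)
d = (2 × 6.674×10⁻¹¹ × (5.97 × 10²⁴) × (18700) / (2.54 × 10⁻⁶))^(1/3)
  = 1.80 × 10⁸ m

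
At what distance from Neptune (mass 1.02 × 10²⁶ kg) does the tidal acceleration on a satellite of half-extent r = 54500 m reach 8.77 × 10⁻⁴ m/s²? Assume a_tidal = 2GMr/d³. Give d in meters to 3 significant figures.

2GMr/d³ = a_tidal  ⇒  d = (2GMr / a_tidal)^(1/3)
d = (2 × 6.674×10⁻¹¹ × (1.02 × 10²⁶) × (54500) / (8.77 × 10⁻⁴))^(1/3)
  = 9.46 × 10⁷ m

9.46 × 10⁷ m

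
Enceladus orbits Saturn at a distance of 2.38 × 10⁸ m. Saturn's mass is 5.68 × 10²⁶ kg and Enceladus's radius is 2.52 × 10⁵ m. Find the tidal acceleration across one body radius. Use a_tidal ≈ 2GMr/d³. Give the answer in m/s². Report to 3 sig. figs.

Δa = 2GMr/d³
   = 2 × (6.674 × 10⁻¹¹) × (5.68 × 10²⁶) × (2.52 × 10⁵) / (2.38 × 10⁸)³
   = 1.42 × 10⁻³ m/s²

1.42 × 10⁻³ m/s²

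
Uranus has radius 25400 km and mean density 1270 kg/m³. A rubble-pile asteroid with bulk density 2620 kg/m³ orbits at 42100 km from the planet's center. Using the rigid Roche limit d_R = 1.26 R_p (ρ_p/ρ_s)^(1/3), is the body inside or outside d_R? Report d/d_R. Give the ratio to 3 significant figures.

d_R = 1.26 × (25400 km) × (1270/2620)^(1/3) = 25140 km
d/d_R = (42100) / (25140) = 1.67
Since d/d_R > 1, the body is outside the Roche limit.

outside; d/d_R ≈ 1.67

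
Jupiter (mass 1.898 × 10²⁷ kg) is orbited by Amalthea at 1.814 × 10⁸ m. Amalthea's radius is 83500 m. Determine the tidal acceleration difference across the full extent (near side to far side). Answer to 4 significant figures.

a_tidal = 4GMr/d³
        = 4 × (6.674 × 10⁻¹¹) × (1.898 × 10²⁷) × (83500) / (1.814 × 10⁸)³
        = 7.088 × 10⁻³ m/s²

7.088 × 10⁻³ m/s²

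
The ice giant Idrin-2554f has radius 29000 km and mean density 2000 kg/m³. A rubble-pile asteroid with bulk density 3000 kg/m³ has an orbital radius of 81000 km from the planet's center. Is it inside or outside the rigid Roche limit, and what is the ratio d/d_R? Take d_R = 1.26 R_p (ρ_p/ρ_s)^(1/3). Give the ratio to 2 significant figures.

d_R = 1.26 × (29000 km) × (2000/3000)^(1/3) = 31920 km
d/d_R = (81000) / (31920) = 2.5
Since d/d_R > 1, the body is outside the Roche limit.

outside; d/d_R ≈ 2.5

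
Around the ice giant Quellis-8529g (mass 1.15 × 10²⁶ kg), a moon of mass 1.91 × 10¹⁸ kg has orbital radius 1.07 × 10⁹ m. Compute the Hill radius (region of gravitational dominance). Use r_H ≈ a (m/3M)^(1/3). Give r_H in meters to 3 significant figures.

r_H ≈ a (m/3M)^(1/3)
    = (1.07 × 10⁹) × (1.91 × 10¹⁸ / (3 × 1.15 × 10²⁶))^(1/3)
    = 1.89 × 10⁶ m

1.89 × 10⁶ m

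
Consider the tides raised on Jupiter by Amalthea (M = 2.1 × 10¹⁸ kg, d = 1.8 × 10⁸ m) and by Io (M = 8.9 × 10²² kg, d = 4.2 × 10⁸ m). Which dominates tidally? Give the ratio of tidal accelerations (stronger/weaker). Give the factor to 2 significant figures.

Io, by a factor of ≈ 3300

Tidal stretch scales as M/d³; compute that for each body.
Amalthea: (2.1 × 10¹⁸) / (1.8 × 10⁸)³ = 3.601 × 10⁻⁷
Io: (8.9 × 10²²) / (4.2 × 10⁸)³ = 1.201 × 10⁻³
Ratio (larger/smaller) = 3300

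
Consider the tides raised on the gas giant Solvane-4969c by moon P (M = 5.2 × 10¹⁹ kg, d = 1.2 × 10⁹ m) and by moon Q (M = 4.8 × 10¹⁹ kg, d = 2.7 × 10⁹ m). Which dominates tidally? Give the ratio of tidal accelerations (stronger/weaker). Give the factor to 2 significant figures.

The tide-raising term goes as M/d³ (the gradient of a 1/d² field).
Moon P: (5.2 × 10¹⁹) / (1.2 × 10⁹)³ = 3.009 × 10⁻⁸
Moon Q: (4.8 × 10¹⁹) / (2.7 × 10⁹)³ = 2.439 × 10⁻⁹
Ratio (larger/smaller) = 12

Moon P, by a factor of ≈ 12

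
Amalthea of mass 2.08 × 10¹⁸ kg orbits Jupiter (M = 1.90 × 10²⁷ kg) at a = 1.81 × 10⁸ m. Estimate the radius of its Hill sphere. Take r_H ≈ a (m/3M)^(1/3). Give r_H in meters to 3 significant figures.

1.29 × 10⁵ m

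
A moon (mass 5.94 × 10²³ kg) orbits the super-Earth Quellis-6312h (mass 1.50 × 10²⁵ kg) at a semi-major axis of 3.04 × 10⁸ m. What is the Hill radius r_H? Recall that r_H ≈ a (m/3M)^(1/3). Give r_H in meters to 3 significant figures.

r_H ≈ a (m/3M)^(1/3)
    = (3.04 × 10⁸) × (5.94 × 10²³ / (3 × 1.50 × 10²⁵))^(1/3)
    = 7.18 × 10⁷ m

7.18 × 10⁷ m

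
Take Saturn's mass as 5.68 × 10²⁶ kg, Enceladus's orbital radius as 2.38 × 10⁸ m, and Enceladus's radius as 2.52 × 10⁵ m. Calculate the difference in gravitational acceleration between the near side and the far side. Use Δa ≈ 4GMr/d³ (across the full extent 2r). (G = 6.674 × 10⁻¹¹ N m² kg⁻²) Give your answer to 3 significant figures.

2.83 × 10⁻³ m/s²

The field gradient is 2GM/d³; across the full diameter 2r the difference is 4GMr/d³.
Δg = 4GMr/d³
   = 4 × (6.674 × 10⁻¹¹) × (5.68 × 10²⁶) × (2.52 × 10⁵) / (2.38 × 10⁸)³
   = 2.83 × 10⁻³ m/s²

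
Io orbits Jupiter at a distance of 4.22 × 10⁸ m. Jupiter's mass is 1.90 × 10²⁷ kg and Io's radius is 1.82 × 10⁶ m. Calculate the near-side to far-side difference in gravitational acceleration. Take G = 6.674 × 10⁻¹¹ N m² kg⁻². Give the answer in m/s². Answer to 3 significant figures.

1.23 × 10⁻² m/s²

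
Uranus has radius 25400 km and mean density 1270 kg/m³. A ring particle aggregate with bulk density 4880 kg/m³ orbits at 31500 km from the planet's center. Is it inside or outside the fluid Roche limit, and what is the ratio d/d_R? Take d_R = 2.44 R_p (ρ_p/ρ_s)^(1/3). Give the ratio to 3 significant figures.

d_R = 2.44 × (25400 km) × (1270/4880)^(1/3) = 39570 km
d/d_R = (31500) / (39570) = 0.796
Since d/d_R < 1, the body is inside the Roche limit.

inside; d/d_R ≈ 0.796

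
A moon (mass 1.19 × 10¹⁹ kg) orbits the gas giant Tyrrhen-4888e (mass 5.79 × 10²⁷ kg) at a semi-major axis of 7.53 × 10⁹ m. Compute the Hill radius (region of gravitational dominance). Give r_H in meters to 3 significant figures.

r_H ≈ a (m/3M)^(1/3)
    = (7.53 × 10⁹) × (1.19 × 10¹⁹ / (3 × 5.79 × 10²⁷))^(1/3)
    = 6.64 × 10⁶ m

6.64 × 10⁶ m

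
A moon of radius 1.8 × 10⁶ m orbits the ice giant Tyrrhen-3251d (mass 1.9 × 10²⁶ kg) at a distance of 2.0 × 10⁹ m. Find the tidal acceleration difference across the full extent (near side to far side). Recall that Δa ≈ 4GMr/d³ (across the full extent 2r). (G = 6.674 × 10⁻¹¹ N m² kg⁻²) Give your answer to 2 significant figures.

1.1 × 10⁻⁵ m/s²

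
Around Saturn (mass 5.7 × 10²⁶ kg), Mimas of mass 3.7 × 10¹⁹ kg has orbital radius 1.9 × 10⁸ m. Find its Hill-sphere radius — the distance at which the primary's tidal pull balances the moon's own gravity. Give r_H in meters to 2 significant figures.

5.3 × 10⁵ m

r_H ≈ a (m/3M)^(1/3)
    = (1.9 × 10⁸) × (3.7 × 10¹⁹ / (3 × 5.7 × 10²⁶))^(1/3)
    = 5.3 × 10⁵ m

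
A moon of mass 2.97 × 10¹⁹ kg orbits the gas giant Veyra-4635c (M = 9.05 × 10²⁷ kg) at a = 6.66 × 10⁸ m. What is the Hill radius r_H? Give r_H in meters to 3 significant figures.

6.86 × 10⁵ m

r_H ≈ a (m/3M)^(1/3)
    = (6.66 × 10⁸) × (2.97 × 10¹⁹ / (3 × 9.05 × 10²⁷))^(1/3)
    = 6.86 × 10⁵ m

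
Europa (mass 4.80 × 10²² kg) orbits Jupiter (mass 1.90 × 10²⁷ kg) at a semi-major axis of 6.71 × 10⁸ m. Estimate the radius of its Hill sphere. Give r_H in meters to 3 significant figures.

r_H ≈ a (m/3M)^(1/3)
    = (6.71 × 10⁸) × (4.80 × 10²² / (3 × 1.90 × 10²⁷))^(1/3)
    = 1.37 × 10⁷ m

1.37 × 10⁷ m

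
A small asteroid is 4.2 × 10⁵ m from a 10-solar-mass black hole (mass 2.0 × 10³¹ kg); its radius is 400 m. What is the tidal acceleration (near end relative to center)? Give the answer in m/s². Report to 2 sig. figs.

1.4 × 10⁷ m/s²

The tidal stretch is the gradient of GM/d² times the body's extent r, hence the 1/d³ dependence.
Δa = 2GMr/d³
   = 2 × (6.674 × 10⁻¹¹) × (2.0 × 10³¹) × (400) / (4.2 × 10⁵)³
   = 1.4 × 10⁷ m/s²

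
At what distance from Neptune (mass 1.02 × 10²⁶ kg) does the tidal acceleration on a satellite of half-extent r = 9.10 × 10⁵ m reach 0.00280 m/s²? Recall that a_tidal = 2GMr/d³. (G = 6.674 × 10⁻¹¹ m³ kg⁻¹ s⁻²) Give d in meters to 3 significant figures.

1.64 × 10⁸ m

2GMr/d³ = a_tidal  ⇒  d = (2GMr / a_tidal)^(1/3)
d = (2 × 6.674×10⁻¹¹ × (1.02 × 10²⁶) × (9.10 × 10⁵) / (0.00280))^(1/3)
  = 1.64 × 10⁸ m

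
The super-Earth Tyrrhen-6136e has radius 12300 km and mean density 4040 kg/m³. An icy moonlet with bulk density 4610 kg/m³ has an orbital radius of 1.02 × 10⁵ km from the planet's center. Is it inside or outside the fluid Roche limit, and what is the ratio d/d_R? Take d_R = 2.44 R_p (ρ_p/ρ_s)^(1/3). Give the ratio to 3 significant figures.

d_R = 2.44 × (12300 km) × (4040/4610)^(1/3) = 28720 km
d/d_R = (1.02 × 10⁵) / (28720) = 3.55
Since d/d_R > 1, the body is outside the Roche limit.

outside; d/d_R ≈ 3.55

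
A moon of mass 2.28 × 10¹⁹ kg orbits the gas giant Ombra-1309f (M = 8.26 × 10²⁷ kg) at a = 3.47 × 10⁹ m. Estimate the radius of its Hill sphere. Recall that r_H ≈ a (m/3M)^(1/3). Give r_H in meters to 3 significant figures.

r_H ≈ a (m/3M)^(1/3)
    = (3.47 × 10⁹) × (2.28 × 10¹⁹ / (3 × 8.26 × 10²⁷))^(1/3)
    = 3.38 × 10⁶ m

3.38 × 10⁶ m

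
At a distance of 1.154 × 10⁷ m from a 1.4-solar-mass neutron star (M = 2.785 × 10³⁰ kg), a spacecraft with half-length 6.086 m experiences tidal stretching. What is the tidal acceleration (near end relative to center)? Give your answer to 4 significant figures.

1.472 m/s²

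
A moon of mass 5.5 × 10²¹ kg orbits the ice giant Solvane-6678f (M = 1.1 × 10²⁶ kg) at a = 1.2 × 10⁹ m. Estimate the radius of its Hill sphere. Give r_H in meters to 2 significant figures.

3.1 × 10⁷ m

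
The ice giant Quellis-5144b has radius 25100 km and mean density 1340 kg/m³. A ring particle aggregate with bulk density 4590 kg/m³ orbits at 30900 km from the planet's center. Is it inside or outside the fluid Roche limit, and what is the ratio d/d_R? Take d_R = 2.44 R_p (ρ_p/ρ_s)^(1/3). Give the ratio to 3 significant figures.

inside; d/d_R ≈ 0.761

d_R = 2.44 × (25100 km) × (1340/4590)^(1/3) = 40630 km
d/d_R = (30900) / (40630) = 0.761
Since d/d_R < 1, the body is inside the Roche limit.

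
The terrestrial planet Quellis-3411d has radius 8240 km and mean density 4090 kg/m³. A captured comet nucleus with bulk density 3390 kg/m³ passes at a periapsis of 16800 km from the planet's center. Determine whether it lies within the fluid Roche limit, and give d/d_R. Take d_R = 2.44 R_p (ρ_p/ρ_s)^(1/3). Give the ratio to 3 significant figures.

d_R = 2.44 × (8240 km) × (4090/3390)^(1/3) = 21400 km
d/d_R = (16800) / (21400) = 0.785
Since d/d_R < 1, the body is inside the Roche limit.

inside; d/d_R ≈ 0.785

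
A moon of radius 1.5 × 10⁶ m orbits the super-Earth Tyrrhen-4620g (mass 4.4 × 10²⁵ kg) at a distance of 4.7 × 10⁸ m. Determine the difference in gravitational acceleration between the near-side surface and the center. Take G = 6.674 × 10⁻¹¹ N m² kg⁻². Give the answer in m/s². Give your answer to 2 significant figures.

a_tidal = 2GMr/d³
        = 2 × (6.674 × 10⁻¹¹) × (4.4 × 10²⁵) × (1.5 × 10⁶) / (4.7 × 10⁸)³
        = 8.5 × 10⁻⁵ m/s²

8.5 × 10⁻⁵ m/s²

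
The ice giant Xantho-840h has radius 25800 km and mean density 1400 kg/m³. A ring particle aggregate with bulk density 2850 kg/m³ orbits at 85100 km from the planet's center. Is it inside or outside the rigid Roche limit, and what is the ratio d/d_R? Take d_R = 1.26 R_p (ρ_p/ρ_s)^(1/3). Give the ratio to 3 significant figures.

d_R = 1.26 × (25800 km) × (1400/2850)^(1/3) = 25650 km
d/d_R = (85100) / (25650) = 3.32
Since d/d_R > 1, the body is outside the Roche limit.

outside; d/d_R ≈ 3.32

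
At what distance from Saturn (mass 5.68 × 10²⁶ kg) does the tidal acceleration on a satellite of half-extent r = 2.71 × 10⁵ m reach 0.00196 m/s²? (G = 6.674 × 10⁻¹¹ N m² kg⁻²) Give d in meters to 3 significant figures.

2GMr/d³ = a_tidal  ⇒  d = (2GMr / a_tidal)^(1/3)
d = (2 × 6.674×10⁻¹¹ × (5.68 × 10²⁶) × (2.71 × 10⁵) / (0.00196))^(1/3)
  = 2.19 × 10⁸ m

2.19 × 10⁸ m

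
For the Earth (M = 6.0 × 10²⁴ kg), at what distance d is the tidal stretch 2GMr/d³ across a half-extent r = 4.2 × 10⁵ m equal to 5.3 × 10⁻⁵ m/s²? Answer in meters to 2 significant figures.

2GMr/d³ = a_tidal  ⇒  d = (2GMr / a_tidal)^(1/3)
d = (2 × 6.674×10⁻¹¹ × (6.0 × 10²⁴) × (4.2 × 10⁵) / (5.3 × 10⁻⁵))^(1/3)
  = 1.9 × 10⁸ m

1.9 × 10⁸ m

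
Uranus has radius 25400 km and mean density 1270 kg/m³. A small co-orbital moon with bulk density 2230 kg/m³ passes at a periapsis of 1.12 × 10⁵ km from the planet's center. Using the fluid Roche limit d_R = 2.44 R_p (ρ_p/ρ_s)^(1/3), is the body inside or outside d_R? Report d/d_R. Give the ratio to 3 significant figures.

d_R = 2.44 × (25400 km) × (1270/2230)^(1/3) = 51370 km
d/d_R = (1.12 × 10⁵) / (51370) = 2.18
Since d/d_R > 1, the body is outside the Roche limit.

outside; d/d_R ≈ 2.18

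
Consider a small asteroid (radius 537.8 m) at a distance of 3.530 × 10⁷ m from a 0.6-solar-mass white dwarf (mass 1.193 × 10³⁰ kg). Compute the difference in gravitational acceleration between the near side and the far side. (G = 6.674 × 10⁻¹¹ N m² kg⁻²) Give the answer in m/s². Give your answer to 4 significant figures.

a_tidal = 4GMr/d³
        = 4 × (6.674 × 10⁻¹¹) × (1.193 × 10³⁰) × (537.8) / (3.530 × 10⁷)³
        = 3.894 m/s²

3.894 m/s²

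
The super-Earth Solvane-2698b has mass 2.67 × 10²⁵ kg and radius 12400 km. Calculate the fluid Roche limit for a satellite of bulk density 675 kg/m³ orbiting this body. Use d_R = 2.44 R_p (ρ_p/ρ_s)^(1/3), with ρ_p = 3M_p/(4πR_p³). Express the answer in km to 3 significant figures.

51600 km

ρ_p = 3M_p/(4πR_p³) = 3 × (2.67 × 10²⁵) / (4π × (1.24 × 10⁷ m)³) = 3340 kg/m³
d_R = 2.44 × 12400 km × (3340/675)^(1/3)
    = 51600 km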